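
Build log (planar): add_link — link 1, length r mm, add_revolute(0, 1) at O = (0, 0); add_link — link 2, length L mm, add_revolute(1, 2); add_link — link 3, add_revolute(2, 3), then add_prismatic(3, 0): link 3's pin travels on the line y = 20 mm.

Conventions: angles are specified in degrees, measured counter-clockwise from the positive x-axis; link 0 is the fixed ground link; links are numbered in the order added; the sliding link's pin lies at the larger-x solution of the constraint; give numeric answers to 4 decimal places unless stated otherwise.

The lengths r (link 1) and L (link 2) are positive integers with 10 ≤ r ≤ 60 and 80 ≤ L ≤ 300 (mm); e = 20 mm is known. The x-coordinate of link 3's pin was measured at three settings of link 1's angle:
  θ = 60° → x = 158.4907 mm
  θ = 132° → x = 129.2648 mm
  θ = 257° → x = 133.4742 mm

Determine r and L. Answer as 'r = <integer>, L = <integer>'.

constraint per measurement: (x − r cos θ)² + (r sin θ − e)² = L²
subtracting the θ₁ and θ₂ equations cancels the r² and L² terms:
r = (x₁² − x₂²) / (2[(x₁cos θ₁ + e sin θ₁) − (x₂cos θ₂ + e sin θ₂)]) = 25.0000 → r = 25
L² = (x₁ − r cos θ₁)² + (r sin θ₁ − e)² = 21316.0091 → L = 146.0000 → L = 146
check at θ₃=257°: x = 133.4742 (printed 133.4742) ✓

r = 25, L = 146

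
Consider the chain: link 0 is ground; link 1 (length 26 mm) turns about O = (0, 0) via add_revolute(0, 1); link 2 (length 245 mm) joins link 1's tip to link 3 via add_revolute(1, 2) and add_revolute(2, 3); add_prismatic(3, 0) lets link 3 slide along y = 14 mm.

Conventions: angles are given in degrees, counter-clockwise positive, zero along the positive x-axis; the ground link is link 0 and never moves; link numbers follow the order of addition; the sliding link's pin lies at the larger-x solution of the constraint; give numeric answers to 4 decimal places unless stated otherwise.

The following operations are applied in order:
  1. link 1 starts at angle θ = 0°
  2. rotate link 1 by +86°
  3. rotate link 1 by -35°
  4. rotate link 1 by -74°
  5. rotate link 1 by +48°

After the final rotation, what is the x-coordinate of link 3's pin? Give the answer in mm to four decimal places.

geometry: r = 26 mm, L = 245 mm, e = 14 mm; θ starts at 0°
rotate link 1 by +86°: θ ← 0° +86° = 86°
rotate link 1 by -35°: θ ← 86° -35° = 51°
rotate link 1 by -74°: θ ← 51° -74° = -23°
rotate link 1 by +48°: θ ← -23° +48° = 25°
crank pin P = (r cos θ, r sin θ) = (23.564002, 10.988075)
h = r sin θ − e = 10.988075 − 14 = -3.011925
x = r cos θ + √(L² − h²) = 23.564002 + 244.981486 = 268.545488

268.5455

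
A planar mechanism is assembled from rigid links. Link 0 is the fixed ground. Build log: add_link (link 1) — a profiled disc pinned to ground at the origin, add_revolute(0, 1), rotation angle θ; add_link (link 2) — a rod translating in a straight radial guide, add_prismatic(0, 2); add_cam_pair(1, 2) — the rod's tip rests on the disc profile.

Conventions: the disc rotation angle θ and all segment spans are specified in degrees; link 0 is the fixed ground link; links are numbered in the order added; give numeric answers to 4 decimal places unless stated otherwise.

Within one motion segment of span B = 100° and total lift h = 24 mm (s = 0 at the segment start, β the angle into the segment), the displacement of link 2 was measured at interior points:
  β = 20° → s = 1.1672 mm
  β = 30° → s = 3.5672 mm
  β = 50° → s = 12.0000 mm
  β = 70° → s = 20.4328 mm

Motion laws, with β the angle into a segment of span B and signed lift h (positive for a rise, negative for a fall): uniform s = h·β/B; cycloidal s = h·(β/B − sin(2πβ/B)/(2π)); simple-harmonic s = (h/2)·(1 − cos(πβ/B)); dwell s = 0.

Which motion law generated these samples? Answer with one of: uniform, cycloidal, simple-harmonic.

candidates at β/B = r: uniform s = h·r (linear in β); cycloidal s = h·(r − sin(2πr)/(2π)); simple-harmonic s = (h/2)(1 − cos(πr))
β=20°: printed 1.1672 | uniform 4.8000, cycloidal 1.1672, simple-harmonic 2.2918
β=30°: printed 3.5672 | uniform 7.2000, cycloidal 3.5672, simple-harmonic 4.9466
β=50°: printed 12.0000 | uniform 12.0000, cycloidal 12.0000, simple-harmonic 12.0000
β=70°: printed 20.4328 | uniform 16.8000, cycloidal 20.4328, simple-harmonic 19.0534
only one law matches every sample → cycloidal

cycloidal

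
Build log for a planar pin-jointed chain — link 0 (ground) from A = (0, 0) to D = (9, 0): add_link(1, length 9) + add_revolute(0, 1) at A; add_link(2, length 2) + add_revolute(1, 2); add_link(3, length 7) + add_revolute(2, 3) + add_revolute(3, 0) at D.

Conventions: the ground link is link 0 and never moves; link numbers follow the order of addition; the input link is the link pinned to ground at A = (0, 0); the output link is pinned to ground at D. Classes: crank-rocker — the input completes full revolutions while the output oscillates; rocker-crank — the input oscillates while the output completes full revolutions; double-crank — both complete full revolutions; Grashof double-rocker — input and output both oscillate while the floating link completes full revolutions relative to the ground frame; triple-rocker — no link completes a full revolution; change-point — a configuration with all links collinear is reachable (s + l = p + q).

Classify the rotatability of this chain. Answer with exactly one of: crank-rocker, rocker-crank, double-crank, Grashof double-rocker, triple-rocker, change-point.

lengths: ground=9, input=9, coupler=2, output=7
sorted: s=2 (shortest), l=9 (longest), p+q=16
s + l = 11 vs p + q = 16
s + l < p + q (Grashof) with shortest = coupler link → Grashof double-rocker

Grashof double-rocker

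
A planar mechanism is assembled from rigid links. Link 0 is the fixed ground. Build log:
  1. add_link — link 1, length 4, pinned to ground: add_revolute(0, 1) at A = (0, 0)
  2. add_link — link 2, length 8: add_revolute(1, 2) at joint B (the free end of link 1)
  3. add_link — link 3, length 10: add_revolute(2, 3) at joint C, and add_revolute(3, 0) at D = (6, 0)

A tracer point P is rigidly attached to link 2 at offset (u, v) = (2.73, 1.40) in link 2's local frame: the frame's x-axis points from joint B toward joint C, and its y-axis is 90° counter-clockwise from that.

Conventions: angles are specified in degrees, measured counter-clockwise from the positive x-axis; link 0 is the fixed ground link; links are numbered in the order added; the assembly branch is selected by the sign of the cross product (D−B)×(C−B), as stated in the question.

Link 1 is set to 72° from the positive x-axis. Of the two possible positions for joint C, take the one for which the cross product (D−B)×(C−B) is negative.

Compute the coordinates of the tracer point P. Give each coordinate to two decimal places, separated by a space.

A=(0,0), D=(6.00,0)
B = A + 4.00·(cos72°, sin72°) = (1.2361, 3.8042)
|BD| = 6.0965
circle(B,8.00) ∩ circle(D,10.00): a=0.0957, h=7.9994
  candidates: C₊=(6.3025,9.9954) cross=48.768; C₋=(-3.6808,-2.5064) cross=-48.768
  branch - wants cross < 0 → take C=(-3.6808,-2.5064) (cross=-48.768)
ex = (C−B)/|BC| = (-0.6146,-0.7888); ey = (0.7888,-0.6146)
P = B + 2.73·ex + 1.40·ey = (0.6626,0.7903)

0.66 0.79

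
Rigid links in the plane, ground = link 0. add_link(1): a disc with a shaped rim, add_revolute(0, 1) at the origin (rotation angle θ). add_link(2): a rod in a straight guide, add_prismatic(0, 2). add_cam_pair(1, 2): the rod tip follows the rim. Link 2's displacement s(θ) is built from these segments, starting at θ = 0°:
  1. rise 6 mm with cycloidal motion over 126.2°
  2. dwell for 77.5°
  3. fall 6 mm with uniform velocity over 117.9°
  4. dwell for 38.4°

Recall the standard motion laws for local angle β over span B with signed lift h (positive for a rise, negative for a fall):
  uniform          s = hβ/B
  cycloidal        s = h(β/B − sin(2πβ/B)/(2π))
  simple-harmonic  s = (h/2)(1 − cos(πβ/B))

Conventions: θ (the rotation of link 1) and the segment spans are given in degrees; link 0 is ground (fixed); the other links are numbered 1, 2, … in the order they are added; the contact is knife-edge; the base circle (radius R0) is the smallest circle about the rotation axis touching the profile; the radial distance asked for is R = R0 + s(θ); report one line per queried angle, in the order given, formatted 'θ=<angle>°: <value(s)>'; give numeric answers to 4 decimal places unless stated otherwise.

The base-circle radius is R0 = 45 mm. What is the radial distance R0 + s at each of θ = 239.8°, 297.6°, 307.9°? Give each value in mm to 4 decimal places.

segment 1 (0° to 126.2°, cycloidal, h = 6) is passed completely: s = 0.0000 + (6) = 6.0000
segment 2 (126.2° to 203.7°, dwell): s unchanged at 6.0000
θ = 239.8° falls in segment 3 (203.7° to 321.6°, uniform, h = -6): β = 239.8 − 203.7 = 36.1°, B = 117.9°; Δs = -6·36.1/117.9 = -1.8372; s = 6.0000 − 1.8372 = 4.1628
θ = 297.6° falls in segment 3 (203.7° to 321.6°, uniform, h = -6): β = 297.6 − 203.7 = 93.9°, B = 117.9°; Δs = -6·93.9/117.9 = -4.7786; s = 6.0000 − 4.7786 = 1.2214
θ = 307.9° falls in segment 3 (203.7° to 321.6°, uniform, h = -6): β = 307.9 − 203.7 = 104.2°, B = 117.9°; Δs = -6·104.2/117.9 = -5.3028; s = 6.0000 − 5.3028 = 0.6972
θ=239.8°: R = R0 + s = 45 + 4.1628 = 49.1628
θ=297.6°: R = R0 + s = 45 + 1.2214 = 46.2214
θ=307.9°: R = R0 + s = 45 + 0.6972 = 45.6972

θ=239.8°: 49.1628
θ=297.6°: 46.2214
θ=307.9°: 45.6972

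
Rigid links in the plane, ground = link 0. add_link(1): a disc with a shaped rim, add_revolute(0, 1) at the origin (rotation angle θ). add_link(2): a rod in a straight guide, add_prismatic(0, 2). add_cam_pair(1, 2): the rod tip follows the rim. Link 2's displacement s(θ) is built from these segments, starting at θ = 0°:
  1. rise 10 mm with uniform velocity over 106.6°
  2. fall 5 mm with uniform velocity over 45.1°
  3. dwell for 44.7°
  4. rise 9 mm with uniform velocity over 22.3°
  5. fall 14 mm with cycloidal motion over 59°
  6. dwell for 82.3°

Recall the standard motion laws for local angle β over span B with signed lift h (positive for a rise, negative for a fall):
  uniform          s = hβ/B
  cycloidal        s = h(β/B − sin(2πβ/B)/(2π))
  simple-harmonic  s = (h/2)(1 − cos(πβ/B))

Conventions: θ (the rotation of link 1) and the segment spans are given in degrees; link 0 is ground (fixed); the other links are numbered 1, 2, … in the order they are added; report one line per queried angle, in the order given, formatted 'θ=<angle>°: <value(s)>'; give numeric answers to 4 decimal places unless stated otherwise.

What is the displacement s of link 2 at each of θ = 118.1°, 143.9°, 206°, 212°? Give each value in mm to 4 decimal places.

segment 1 (0° to 106.6°, uniform, h = 10) is passed completely: s = 0.0000 + (10) = 10.0000
θ = 118.1° falls in segment 2 (106.6° to 151.7°, uniform, h = -5): β = 118.1 − 106.6 = 11.5°, B = 45.1°; Δs = -5·11.5/45.1 = -1.2749; s = 10.0000 − 1.2749 = 8.7251
θ = 143.9° falls in segment 2 (106.6° to 151.7°, uniform, h = -5): β = 143.9 − 106.6 = 37.3°, B = 45.1°; Δs = -5·37.3/45.1 = -4.1353; s = 10.0000 − 4.1353 = 5.8647
segment 2 (106.6° to 151.7°, uniform, h = -5) is passed completely: s = 10.0000 + (-5) = 5.0000
segment 3 (151.7° to 196.4°, dwell): s unchanged at 5.0000
θ = 206° falls in segment 4 (196.4° to 218.7°, uniform, h = 9): β = 206 − 196.4 = 9.6°, B = 22.3°; Δs = 9·9.6/22.3 = 3.8744; s = 5.0000 + 3.8744 = 8.8744
θ = 212° falls in segment 4 (196.4° to 218.7°, uniform, h = 9): β = 212 − 196.4 = 15.6°, B = 22.3°; Δs = 9·15.6/22.3 = 6.2960; s = 5.0000 + 6.2960 = 11.2960

θ=118.1°: 8.7251
θ=143.9°: 5.8647
θ=206°: 8.8744
θ=212°: 11.2960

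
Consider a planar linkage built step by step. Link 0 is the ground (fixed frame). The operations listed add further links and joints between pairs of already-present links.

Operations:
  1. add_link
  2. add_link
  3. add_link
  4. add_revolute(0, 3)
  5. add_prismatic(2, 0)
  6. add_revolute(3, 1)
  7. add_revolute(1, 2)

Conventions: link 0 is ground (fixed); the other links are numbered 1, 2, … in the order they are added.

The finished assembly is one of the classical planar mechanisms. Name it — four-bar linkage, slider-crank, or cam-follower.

links: 4 (incl. ground); joints: 3 revolute, 1 prismatic, 0 higher (cam) pair, forming one closed loop
4 links, 3 revolutes + 1 prismatic in one loop → slider-crank

slider-crank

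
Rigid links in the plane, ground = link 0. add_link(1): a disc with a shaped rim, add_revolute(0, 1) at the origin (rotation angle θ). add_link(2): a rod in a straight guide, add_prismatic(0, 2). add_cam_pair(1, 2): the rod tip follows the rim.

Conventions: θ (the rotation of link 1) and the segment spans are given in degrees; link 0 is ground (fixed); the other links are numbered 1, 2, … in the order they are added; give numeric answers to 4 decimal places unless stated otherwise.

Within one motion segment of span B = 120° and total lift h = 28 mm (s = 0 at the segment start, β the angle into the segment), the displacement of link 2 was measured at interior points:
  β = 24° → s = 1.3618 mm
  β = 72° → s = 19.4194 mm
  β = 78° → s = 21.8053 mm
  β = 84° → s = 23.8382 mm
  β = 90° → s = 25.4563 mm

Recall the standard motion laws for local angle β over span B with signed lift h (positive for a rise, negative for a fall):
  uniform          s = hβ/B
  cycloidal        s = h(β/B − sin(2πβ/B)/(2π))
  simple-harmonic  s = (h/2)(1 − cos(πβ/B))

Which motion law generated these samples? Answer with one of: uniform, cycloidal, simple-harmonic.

candidates at β/B = r: uniform s = h·r (linear in β); cycloidal s = h·(r − sin(2πr)/(2π)); simple-harmonic s = (h/2)(1 − cos(πr))
β=24°: printed 1.3618 | uniform 5.6000, cycloidal 1.3618, simple-harmonic 2.6738
β=72°: printed 19.4194 | uniform 16.8000, cycloidal 19.4194, simple-harmonic 18.3262
β=78°: printed 21.8053 | uniform 18.2000, cycloidal 21.8053, simple-harmonic 20.3559
β=84°: printed 23.8382 | uniform 19.6000, cycloidal 23.8382, simple-harmonic 22.2290
β=90°: printed 25.4563 | uniform 21.0000, cycloidal 25.4563, simple-harmonic 23.8995
only one law matches every sample → cycloidal

cycloidal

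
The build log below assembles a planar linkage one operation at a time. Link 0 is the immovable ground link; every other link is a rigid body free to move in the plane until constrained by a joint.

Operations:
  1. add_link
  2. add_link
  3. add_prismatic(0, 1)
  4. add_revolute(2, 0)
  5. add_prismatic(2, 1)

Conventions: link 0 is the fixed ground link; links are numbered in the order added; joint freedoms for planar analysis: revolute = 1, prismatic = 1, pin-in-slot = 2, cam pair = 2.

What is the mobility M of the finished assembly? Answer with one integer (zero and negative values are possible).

ground; <1,0,0>
#1 <2,0,0>
#2 <3,0,0>
P:0↔1 J1 <3,1,0>
R:2↔0 J1 <3,2,0>
P:2↔1 J1 <3,3,0>
3×2 − 2×3 − 1×0 = 0

M = 0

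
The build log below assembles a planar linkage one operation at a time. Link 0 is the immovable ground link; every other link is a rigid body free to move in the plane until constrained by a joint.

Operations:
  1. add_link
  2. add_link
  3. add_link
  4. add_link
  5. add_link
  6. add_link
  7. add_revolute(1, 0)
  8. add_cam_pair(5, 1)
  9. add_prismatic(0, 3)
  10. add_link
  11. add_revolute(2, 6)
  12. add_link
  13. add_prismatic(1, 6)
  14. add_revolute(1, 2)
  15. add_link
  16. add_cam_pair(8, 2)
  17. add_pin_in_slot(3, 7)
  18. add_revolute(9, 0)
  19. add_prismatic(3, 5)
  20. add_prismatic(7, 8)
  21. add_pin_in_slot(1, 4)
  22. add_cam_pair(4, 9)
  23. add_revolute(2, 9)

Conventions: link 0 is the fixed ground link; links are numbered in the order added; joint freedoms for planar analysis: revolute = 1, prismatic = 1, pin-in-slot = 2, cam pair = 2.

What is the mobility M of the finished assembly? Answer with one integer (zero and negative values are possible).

L=1 J1=0 J2=0
add link → L=2 J1=0 J2=0
add link → L=3 J1=0 J2=0
add link → L=4 J1=0 J2=0
add link → L=5 J1=0 J2=0
add link → L=6 J1=0 J2=0
add link → L=7 J1=0 J2=0
R@1,0 dof=1 J1 → L=7 J1=1 J2=0
C@5,1 dof=2 J2 → L=7 J1=1 J2=1
P@0,3 dof=1 J1 → L=7 J1=2 J2=1
add link → L=8 J1=2 J2=1
R@2,6 dof=1 J1 → L=8 J1=3 J2=1
add link → L=9 J1=3 J2=1
P@1,6 dof=1 J1 → L=9 J1=4 J2=1
R@1,2 dof=1 J1 → L=9 J1=5 J2=1
add link → L=10 J1=5 J2=1
C@8,2 dof=2 J2 → L=10 J1=5 J2=2
PS@3,7 dof=2 J2 → L=10 J1=5 J2=3
R@9,0 dof=1 J1 → L=10 J1=6 J2=3
P@3,5 dof=1 J1 → L=10 J1=7 J2=3
P@7,8 dof=1 J1 → L=10 J1=8 J2=3
PS@1,4 dof=2 J2 → L=10 J1=8 J2=4
C@4,9 dof=2 J2 → L=10 J1=8 J2=5
R@2,9 dof=1 J1 → L=10 J1=9 J2=5
M=3(L−1)−2J1−J2=3·9−2·9−5=4

M = 4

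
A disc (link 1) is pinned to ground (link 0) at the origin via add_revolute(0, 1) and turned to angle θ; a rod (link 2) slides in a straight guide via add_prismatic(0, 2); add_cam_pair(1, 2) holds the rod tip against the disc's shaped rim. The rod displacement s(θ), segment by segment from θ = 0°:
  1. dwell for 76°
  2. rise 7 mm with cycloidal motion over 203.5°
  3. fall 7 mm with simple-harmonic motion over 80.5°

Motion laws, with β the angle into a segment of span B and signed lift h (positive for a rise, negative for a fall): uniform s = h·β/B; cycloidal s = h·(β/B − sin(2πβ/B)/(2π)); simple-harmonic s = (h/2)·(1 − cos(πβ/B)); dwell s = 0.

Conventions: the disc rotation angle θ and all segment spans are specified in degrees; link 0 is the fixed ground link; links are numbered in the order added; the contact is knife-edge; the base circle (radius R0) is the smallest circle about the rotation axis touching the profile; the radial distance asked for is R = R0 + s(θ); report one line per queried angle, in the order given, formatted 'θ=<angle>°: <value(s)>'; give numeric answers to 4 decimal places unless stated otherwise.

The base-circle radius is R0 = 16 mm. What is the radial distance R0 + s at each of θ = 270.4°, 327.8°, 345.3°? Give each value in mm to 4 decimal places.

segment 1 (0° to 76°, dwell): s unchanged at 0.0000
θ = 270.4° falls in segment 2 (76° to 279.5°, cycloidal, h = 7): β = 270.4 − 76 = 194.4°, B = 203.5°; Δs = 7·(0.9553 − sin(2π·0.9553)/(2π)) = 6.9959; s = 0.0000 + 6.9959 = 6.9959
segment 2 (76° to 279.5°, cycloidal, h = 7) is passed completely: s = 0.0000 + (7) = 7.0000
θ = 327.8° falls in segment 3 (279.5° to 360°, simple-harmonic, h = -7): β = 327.8 − 279.5 = 48.3°, B = 80.5°; Δs = -7/2·(1 − cos(π·0.6000)) = -4.5816; s = 7.0000 − 4.5816 = 2.4184
θ = 345.3° falls in segment 3 (279.5° to 360°, simple-harmonic, h = -7): β = 345.3 − 279.5 = 65.8°, B = 80.5°; Δs = -7/2·(1 − cos(π·0.8174)) = -6.4397; s = 7.0000 − 6.4397 = 0.5603
θ=270.4°: R = R0 + s = 16 + 6.9959 = 22.9959
θ=327.8°: R = R0 + s = 16 + 2.4184 = 18.4184
θ=345.3°: R = R0 + s = 16 + 0.5603 = 16.5603

θ=270.4°: 22.9959
θ=327.8°: 18.4184
θ=345.3°: 16.5603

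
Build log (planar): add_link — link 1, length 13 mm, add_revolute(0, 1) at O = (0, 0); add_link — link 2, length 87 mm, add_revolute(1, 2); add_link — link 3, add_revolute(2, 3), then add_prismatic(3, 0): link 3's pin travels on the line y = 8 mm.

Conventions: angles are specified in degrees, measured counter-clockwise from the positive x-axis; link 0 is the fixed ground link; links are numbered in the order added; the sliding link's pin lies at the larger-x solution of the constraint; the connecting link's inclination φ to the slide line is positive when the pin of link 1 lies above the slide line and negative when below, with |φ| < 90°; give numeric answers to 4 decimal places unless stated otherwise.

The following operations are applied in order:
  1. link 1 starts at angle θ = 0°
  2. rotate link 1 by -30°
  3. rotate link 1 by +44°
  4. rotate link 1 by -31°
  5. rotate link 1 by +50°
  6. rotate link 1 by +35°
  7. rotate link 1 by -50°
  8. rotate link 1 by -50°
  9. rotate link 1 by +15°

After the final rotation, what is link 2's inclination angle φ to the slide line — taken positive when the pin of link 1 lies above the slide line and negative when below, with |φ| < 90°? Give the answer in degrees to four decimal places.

geometry: r = 13 mm, L = 87 mm, e = 8 mm; θ starts at 0°
rotate link 1 by -30°: θ ← 0° -30° = -30°
rotate link 1 by +44°: θ ← -30° +44° = 14°
rotate link 1 by -31°: θ ← 14° -31° = -17°
rotate link 1 by +50°: θ ← -17° +50° = 33°
rotate link 1 by +35°: θ ← 33° +35° = 68°
rotate link 1 by -50°: θ ← 68° -50° = 18°
rotate link 1 by -50°: θ ← 18° -50° = -32°
rotate link 1 by +15°: θ ← -32° +15° = -17°
h = r sin θ − e = -3.800832 − 8 = -11.800832
sin φ = h / L = -11.800832 / 87 = -0.13564175
φ = arcsin(-0.13564175) = -7.795731°

-7.7957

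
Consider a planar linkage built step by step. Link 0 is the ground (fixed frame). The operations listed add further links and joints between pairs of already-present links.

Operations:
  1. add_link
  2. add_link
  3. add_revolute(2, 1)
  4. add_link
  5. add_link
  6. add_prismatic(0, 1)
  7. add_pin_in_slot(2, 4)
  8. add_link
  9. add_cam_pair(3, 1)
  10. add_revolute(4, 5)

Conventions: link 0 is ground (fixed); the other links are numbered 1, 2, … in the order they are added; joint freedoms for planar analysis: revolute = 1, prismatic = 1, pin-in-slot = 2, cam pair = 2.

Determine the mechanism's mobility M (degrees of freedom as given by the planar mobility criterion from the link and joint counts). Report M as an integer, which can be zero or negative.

ground; <1,0,0>
#1 <2,0,0>
#2 <3,0,0>
R:2↔1 J1 <3,1,0>
#3 <4,1,0>
#4 <5,1,0>
P:0↔1 J1 <5,2,0>
PS:2↔4 J2 <5,2,1>
#5 <6,2,1>
C:3↔1 J2 <6,2,2>
R:4↔5 J1 <6,3,2>
3×5 − 2×3 − 1×2 = 7

M = 7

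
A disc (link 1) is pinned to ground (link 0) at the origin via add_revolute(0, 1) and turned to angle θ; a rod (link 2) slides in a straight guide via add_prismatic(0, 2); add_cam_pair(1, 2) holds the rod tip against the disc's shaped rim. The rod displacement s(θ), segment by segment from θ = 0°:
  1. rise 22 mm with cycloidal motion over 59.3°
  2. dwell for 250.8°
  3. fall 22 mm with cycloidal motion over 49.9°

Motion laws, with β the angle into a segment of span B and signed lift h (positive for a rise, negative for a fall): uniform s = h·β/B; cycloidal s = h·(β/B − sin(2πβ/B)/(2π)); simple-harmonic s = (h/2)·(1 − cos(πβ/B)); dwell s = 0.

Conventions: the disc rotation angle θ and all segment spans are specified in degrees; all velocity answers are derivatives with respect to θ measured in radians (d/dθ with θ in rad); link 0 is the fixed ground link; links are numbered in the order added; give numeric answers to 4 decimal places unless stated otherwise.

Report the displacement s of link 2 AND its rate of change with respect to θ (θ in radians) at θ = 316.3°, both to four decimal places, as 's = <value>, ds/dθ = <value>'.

segment 1 (0° to 59.3°, cycloidal, h = 22) is passed completely: s = 0.0000 + (22) = 22.0000
segment 2 (59.3° to 310.1°, dwell): s unchanged at 22.0000
θ = 316.3° falls in segment 3 (310.1° to 360°, cycloidal, h = -22): β = 316.3 − 310.1 = 6.2°, B = 49.9°; Δs = -22·(0.1242 − sin(2π·0.1242)/(2π)) = -0.2693; s = 22.0000 − 0.2693 = 21.7307
velocity in seg [310.1°–360°] (cycloidal), θ in radians: β = 6.2° = 0.1082 rad, B = 49.9° = 0.8709 rad; ds/dθ = (h/B)(1 − cos(2πβ/B)) = ((-22)/0.8709)(1 − cos(2π·0.1242)) = -7.314535 mm/rad

s = 21.7307, ds/dθ = -7.3145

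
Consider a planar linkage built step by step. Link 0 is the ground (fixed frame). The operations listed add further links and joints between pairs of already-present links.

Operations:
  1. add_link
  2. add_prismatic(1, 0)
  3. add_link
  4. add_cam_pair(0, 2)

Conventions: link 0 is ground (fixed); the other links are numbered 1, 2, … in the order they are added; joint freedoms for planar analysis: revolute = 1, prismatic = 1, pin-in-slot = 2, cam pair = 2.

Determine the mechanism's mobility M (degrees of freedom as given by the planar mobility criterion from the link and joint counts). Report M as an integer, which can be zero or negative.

L=1 J1=0 J2=0
add link → L=2 J1=0 J2=0
P@1,0 dof=1 J1 → L=2 J1=1 J2=0
add link → L=3 J1=1 J2=0
C@0,2 dof=2 J2 → L=3 J1=1 J2=1
M=3(L−1)−2J1−J2=3·2−2·1−1=3

M = 3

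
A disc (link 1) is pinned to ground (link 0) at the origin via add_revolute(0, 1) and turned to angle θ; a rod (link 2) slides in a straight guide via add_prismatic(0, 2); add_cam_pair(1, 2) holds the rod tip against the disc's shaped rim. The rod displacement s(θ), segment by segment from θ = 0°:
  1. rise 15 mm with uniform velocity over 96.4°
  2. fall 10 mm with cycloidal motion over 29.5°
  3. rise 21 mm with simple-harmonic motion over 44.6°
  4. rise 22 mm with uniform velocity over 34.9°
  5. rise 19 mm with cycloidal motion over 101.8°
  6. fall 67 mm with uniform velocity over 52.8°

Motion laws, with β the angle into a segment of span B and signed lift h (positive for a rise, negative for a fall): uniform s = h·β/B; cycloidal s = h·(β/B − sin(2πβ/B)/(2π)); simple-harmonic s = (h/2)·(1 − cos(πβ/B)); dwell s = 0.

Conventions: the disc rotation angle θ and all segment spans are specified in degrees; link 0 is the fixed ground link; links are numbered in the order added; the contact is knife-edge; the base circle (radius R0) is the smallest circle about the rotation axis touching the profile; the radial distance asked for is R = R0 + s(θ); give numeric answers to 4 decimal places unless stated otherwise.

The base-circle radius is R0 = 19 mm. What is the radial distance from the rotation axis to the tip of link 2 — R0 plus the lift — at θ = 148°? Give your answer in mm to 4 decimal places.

segment 1 (0° to 96.4°, uniform, h = 15) is passed completely: s = 0.0000 + (15) = 15.0000
segment 2 (96.4° to 125.9°, cycloidal, h = -10) is passed completely: s = 15.0000 + (-10) = 5.0000
θ = 148° falls in segment 3 (125.9° to 170.5°, simple-harmonic, h = 21): β = 148 − 125.9 = 22.1°, B = 44.6°; Δs = 21/2·(1 − cos(π·0.4955)) = 10.3521; s = 5.0000 + 10.3521 = 15.3521
R = R0 + s = 19 + 15.3521 = 34.3521

34.3521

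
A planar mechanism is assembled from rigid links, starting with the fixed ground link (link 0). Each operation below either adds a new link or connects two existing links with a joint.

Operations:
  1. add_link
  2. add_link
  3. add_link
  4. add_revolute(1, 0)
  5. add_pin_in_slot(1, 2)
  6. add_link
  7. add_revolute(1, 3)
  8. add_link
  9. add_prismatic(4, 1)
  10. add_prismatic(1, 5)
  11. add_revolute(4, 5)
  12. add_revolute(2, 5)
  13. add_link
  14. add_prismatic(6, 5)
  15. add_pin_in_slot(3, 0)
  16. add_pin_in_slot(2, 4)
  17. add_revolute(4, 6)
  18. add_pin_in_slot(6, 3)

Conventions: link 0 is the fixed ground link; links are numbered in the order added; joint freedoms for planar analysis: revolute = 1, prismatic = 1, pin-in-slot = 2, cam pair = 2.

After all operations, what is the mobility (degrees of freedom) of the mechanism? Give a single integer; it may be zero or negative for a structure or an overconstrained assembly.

(L,J1,J2)=(1,0,0); link0 fixed
link1: (2,0,0)
link2: (3,0,0)
link3: (4,0,0)
R 1-0 [J1]: (4,1,0)
PS 1-2 [J2]: (4,1,1)
link4: (5,1,1)
R 1-3 [J1]: (5,2,1)
link5: (6,2,1)
P 4-1 [J1]: (6,3,1)
P 1-5 [J1]: (6,4,1)
R 4-5 [J1]: (6,5,1)
R 2-5 [J1]: (6,6,1)
link6: (7,6,1)
P 6-5 [J1]: (7,7,1)
PS 3-0 [J2]: (7,7,2)
PS 2-4 [J2]: (7,7,3)
R 4-6 [J1]: (7,8,3)
PS 6-3 [J2]: (7,8,4)
Grübler: 3·6 − 2·8 − 4 = -2

M = -2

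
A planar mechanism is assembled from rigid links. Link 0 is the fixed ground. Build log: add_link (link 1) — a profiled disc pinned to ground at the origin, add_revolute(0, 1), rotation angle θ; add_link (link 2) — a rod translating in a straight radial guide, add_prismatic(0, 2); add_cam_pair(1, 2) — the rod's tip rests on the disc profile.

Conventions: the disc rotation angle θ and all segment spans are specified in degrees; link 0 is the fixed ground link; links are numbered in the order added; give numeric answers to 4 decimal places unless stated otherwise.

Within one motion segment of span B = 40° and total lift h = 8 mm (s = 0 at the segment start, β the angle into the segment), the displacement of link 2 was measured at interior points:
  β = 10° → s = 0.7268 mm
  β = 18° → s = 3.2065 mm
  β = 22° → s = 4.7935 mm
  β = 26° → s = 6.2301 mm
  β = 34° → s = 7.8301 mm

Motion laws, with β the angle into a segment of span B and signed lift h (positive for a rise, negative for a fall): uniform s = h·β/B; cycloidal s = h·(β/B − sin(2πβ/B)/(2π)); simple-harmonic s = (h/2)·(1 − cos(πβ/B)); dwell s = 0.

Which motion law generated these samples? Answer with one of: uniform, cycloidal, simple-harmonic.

candidates at β/B = r: uniform s = h·r (linear in β); cycloidal s = h·(r − sin(2πr)/(2π)); simple-harmonic s = (h/2)(1 − cos(πr))
β=10°: printed 0.7268 | uniform 2.0000, cycloidal 0.7268, simple-harmonic 1.1716
β=18°: printed 3.2065 | uniform 3.6000, cycloidal 3.2065, simple-harmonic 3.3743
β=22°: printed 4.7935 | uniform 4.4000, cycloidal 4.7935, simple-harmonic 4.6257
β=26°: printed 6.2301 | uniform 5.2000, cycloidal 6.2301, simple-harmonic 5.8160
β=34°: printed 7.8301 | uniform 6.8000, cycloidal 7.8301, simple-harmonic 7.5640
only one law matches every sample → cycloidal

cycloidal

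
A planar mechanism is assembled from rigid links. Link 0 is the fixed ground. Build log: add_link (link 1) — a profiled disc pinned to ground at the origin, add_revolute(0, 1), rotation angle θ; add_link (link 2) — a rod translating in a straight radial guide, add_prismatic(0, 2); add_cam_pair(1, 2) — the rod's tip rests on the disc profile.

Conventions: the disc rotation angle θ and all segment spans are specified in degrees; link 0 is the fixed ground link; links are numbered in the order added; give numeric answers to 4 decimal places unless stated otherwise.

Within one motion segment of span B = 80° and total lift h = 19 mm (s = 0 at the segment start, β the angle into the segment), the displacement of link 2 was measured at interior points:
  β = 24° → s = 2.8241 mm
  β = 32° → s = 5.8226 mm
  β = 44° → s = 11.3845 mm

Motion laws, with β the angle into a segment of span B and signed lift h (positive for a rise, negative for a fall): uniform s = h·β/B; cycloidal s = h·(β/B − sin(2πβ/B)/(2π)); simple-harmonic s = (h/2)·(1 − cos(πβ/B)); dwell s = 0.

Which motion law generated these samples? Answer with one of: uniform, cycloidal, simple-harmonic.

candidates at β/B = r: uniform s = h·r (linear in β); cycloidal s = h·(r − sin(2πr)/(2π)); simple-harmonic s = (h/2)(1 − cos(πr))
β=24°: printed 2.8241 | uniform 5.7000, cycloidal 2.8241, simple-harmonic 3.9160
β=32°: printed 5.8226 | uniform 7.6000, cycloidal 5.8226, simple-harmonic 6.5643
β=44°: printed 11.3845 | uniform 10.4500, cycloidal 11.3845, simple-harmonic 10.9861
only one law matches every sample → cycloidal

cycloidal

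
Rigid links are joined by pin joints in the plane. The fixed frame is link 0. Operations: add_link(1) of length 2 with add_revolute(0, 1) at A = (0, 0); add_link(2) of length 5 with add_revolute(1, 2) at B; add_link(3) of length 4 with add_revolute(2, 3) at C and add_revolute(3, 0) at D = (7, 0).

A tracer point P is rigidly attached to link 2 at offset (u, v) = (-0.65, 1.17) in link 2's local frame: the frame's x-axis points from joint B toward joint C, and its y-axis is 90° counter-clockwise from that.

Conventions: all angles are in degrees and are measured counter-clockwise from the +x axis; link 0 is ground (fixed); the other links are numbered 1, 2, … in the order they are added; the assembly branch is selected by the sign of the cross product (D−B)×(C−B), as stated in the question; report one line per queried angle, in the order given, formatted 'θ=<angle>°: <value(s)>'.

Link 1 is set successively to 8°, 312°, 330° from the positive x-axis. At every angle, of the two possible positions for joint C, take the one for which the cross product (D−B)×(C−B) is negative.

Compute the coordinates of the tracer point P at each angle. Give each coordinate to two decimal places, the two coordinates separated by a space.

A=(0,0), D=(7.00,0)
θ=8°: B = A + 2.00·(cos8°, sin8°) = (1.9805, 0.2783)
θ=8°: |BD| = 5.0272
θ=8°: circle(B,5.00) ∩ circle(D,4.00): a=3.4087, h=3.6580
θ=8°:   candidates: C₊=(5.5866,3.7420) cross=18.389; C₋=(5.1815,-3.5627) cross=-18.389
θ=8°:   branch - wants cross < 0 → take C=(5.1815,-3.5627) (cross=-18.389)
θ=8°: ex = (C−B)/|BC| = (0.6402,-0.7682); ey = (0.7682,0.6402)
θ=8°: P = B + -0.65·ex + 1.17·ey = (2.4632,1.5267)
θ=312°: B = A + 2.00·(cos312°, sin312°) = (1.3383, -1.4863)
θ=312°: |BD| = 5.8536
θ=312°: circle(B,5.00) ∩ circle(D,4.00): a=3.6955, h=3.3679
θ=312°:   candidates: C₊=(4.0575,2.7096) cross=19.714; C₋=(5.7679,-3.8055) cross=-19.714
θ=312°:   branch - wants cross < 0 → take C=(5.7679,-3.8055) (cross=-19.714)
θ=312°: ex = (C−B)/|BC| = (0.8859,-0.4638); ey = (0.4638,0.8859)
θ=312°: P = B + -0.65·ex + 1.17·ey = (1.3051,-0.1483)
θ=330°: B = A + 2.00·(cos330°, sin330°) = (1.7321, -1.0000)
θ=330°: |BD| = 5.3620
θ=330°: circle(B,5.00) ∩ circle(D,4.00): a=3.5202, h=3.5508
θ=330°:   candidates: C₊=(4.5283,3.1450) cross=19.039; C₋=(5.8527,-3.8319) cross=-19.039
θ=330°:   branch - wants cross < 0 → take C=(5.8527,-3.8319) (cross=-19.039)
θ=330°: ex = (C−B)/|BC| = (0.8241,-0.5664); ey = (0.5664,0.8241)
θ=330°: P = B + -0.65·ex + 1.17·ey = (1.8590,0.3324)

θ=8°: 2.46 1.53
θ=312°: 1.31 -0.15
θ=330°: 1.86 0.33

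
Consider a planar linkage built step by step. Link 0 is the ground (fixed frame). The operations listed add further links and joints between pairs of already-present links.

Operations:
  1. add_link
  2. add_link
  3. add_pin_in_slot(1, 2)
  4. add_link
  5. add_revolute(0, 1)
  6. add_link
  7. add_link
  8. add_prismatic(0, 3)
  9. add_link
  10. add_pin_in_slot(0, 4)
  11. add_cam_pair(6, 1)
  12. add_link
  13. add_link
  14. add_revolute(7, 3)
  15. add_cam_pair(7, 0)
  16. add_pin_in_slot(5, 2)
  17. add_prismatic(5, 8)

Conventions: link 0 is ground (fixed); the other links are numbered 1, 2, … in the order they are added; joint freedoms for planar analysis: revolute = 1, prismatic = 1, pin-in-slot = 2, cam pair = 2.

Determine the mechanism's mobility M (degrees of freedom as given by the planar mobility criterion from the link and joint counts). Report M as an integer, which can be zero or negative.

(L,J1,J2)=(1,0,0); link0 fixed
link1: (2,0,0)
link2: (3,0,0)
PS 1-2 [J2]: (3,0,1)
link3: (4,0,1)
R 0-1 [J1]: (4,1,1)
link4: (5,1,1)
link5: (6,1,1)
P 0-3 [J1]: (6,2,1)
link6: (7,2,1)
PS 0-4 [J2]: (7,2,2)
C 6-1 [J2]: (7,2,3)
link7: (8,2,3)
link8: (9,2,3)
R 7-3 [J1]: (9,3,3)
C 7-0 [J2]: (9,3,4)
PS 5-2 [J2]: (9,3,5)
P 5-8 [J1]: (9,4,5)
Grübler: 3·8 − 2·4 − 5 = 11

M = 11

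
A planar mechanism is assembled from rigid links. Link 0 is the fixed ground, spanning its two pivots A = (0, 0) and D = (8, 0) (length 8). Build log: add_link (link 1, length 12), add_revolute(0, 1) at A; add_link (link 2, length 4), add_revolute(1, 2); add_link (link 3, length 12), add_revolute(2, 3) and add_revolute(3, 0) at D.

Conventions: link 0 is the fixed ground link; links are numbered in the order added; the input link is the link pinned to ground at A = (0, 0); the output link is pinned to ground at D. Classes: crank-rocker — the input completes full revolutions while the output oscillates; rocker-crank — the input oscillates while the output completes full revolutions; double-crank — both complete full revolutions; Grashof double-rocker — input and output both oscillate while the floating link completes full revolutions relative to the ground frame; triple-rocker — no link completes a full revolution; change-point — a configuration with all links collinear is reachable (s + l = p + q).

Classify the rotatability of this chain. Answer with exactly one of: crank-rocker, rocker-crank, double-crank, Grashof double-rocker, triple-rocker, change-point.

lengths: ground=8, input=12, coupler=4, output=12
sorted: s=4 (shortest), l=12 (longest), p+q=20
s + l = 16 vs p + q = 20
s + l < p + q (Grashof) with shortest = coupler link → Grashof double-rocker

Grashof double-rocker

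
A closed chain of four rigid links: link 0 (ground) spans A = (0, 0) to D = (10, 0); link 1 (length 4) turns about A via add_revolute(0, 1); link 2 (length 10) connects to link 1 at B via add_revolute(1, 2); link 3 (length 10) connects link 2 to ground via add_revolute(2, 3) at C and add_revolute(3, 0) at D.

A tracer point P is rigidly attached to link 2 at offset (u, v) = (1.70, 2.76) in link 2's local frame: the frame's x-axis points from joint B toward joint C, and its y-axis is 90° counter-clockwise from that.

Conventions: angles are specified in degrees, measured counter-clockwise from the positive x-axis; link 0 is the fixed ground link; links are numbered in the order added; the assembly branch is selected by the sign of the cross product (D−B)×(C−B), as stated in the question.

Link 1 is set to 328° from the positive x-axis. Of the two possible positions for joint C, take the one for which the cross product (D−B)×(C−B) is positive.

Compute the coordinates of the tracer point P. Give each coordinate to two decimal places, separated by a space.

A=(0,0), D=(10.00,0)
B = A + 4.00·(cos328°, sin328°) = (3.3922, -2.1197)
|BD| = 6.9395
circle(B,10.00) ∩ circle(D,10.00): a=3.4697, h=9.3788
  candidates: C₊=(3.8313,7.8707) cross=65.083; C₋=(9.5609,-9.9904) cross=-65.083
  branch + wants cross > 0 → take C=(3.8313,7.8707) (cross=65.083)
ex = (C−B)/|BC| = (0.0439,0.9990); ey = (-0.9990,0.0439)
P = B + 1.70·ex + 2.76·ey = (0.7095,-0.3001)

0.71 -0.30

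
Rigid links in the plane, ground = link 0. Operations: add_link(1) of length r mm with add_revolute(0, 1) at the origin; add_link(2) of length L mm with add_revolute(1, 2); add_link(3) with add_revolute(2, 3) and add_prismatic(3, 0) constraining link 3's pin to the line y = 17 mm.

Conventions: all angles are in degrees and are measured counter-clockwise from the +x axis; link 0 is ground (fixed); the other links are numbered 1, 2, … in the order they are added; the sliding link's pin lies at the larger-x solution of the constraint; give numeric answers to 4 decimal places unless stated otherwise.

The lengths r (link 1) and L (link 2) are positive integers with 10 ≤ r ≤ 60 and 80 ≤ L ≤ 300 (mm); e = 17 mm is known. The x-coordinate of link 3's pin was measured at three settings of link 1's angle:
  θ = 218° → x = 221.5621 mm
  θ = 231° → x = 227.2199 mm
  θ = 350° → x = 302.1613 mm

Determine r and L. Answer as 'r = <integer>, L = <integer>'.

constraint per measurement: (x − r cos θ)² + (r sin θ − e)² = L²
subtracting the θ₁ and θ₂ equations cancels the r² and L² terms:
r = (x₁² − x₂²) / (2[(x₁cos θ₁ + e sin θ₁) − (x₂cos θ₂ + e sin θ₂)]) = 43.9995 → r = 44
L² = (x₁ − r cos θ₁)² + (r sin θ₁ − e)² = 67600.0057 → L = 260.0000 → L = 260
check at θ₃=350°: x = 302.1613 (printed 302.1613) ✓

r = 44, L = 260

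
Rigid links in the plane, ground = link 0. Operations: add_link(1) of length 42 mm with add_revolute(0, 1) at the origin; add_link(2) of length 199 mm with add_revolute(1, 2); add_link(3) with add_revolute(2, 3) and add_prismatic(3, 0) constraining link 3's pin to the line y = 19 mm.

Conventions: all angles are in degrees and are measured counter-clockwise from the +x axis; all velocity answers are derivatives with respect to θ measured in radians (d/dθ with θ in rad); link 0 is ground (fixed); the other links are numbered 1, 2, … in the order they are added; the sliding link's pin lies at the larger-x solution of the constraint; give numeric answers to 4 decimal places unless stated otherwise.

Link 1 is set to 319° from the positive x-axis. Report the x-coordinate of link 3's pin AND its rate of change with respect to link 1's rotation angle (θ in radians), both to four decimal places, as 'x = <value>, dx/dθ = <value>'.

geometry: r = 42 mm, L = 199 mm, e = 19 mm
crank pin P = (r cos θ, r sin θ) = (31.697802, -27.554479)
h = r sin θ − e = -27.554479 − 19 = -46.554479
x = r cos θ + √(L² − h²) = 31.697802 + 193.477855 = 225.175658
dx/dθ = −r sin θ − h·r cos θ/√(L² − h²) (θ in radians; h = -46.554479) = 35.181578

x = 225.1757, dx/dθ = 35.1816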